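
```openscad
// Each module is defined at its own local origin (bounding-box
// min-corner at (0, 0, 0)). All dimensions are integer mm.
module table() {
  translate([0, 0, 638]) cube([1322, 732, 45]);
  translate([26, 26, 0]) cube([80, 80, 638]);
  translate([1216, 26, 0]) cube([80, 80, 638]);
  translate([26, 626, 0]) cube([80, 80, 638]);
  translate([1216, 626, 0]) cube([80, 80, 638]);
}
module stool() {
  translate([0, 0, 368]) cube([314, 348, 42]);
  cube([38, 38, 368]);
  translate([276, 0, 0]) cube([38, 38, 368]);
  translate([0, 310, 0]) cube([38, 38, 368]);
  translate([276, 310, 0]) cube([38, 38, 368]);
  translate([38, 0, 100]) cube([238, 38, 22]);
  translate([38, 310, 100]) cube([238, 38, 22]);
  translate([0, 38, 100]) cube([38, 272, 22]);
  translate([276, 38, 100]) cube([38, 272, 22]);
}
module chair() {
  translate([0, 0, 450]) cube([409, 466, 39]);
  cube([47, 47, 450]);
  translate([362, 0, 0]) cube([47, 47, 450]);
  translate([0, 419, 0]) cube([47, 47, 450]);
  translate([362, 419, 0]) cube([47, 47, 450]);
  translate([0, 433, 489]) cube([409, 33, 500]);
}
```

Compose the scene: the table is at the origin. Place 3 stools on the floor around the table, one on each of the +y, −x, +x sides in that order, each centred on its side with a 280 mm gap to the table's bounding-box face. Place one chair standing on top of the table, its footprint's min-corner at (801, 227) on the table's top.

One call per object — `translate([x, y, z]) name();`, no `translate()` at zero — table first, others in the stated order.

table();
translate([504, 1012, 0]) stool();
translate([-594, 192, 0]) stool();
translate([1602, 192, 0]) stool();
translate([801, 227, 683]) chair();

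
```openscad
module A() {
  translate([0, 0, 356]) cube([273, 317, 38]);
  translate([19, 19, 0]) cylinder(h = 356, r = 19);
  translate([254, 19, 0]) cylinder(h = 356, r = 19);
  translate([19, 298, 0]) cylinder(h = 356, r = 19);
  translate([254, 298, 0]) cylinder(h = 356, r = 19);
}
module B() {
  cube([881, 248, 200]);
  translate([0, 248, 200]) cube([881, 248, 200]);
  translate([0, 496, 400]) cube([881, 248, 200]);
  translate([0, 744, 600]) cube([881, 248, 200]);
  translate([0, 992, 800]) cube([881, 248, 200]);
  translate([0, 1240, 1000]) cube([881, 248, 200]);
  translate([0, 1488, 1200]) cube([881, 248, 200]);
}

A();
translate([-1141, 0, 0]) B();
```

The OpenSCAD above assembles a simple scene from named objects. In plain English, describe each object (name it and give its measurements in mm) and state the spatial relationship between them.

A is a four-legged stool. The seat is 273×317 mm, 38 mm thick, top at z = 394 mm. It stands on four round legs, each 38 mm in diameter, from z = 0 to the seat underside, each leg's axis is inset half a diameter from the nearest pair of seat edges (so the leg's bounding box is flush with the corner).

B is a run of 7 identical solid stair steps. Each tread is 881×248 mm and each step block is 200 mm high. Step 1 rests on the floor; step k is offset from step 1 by (k−1)×248 mm in y and (k−1)×200 mm in z.

The staircase is on the floor beside the stool on its −x side.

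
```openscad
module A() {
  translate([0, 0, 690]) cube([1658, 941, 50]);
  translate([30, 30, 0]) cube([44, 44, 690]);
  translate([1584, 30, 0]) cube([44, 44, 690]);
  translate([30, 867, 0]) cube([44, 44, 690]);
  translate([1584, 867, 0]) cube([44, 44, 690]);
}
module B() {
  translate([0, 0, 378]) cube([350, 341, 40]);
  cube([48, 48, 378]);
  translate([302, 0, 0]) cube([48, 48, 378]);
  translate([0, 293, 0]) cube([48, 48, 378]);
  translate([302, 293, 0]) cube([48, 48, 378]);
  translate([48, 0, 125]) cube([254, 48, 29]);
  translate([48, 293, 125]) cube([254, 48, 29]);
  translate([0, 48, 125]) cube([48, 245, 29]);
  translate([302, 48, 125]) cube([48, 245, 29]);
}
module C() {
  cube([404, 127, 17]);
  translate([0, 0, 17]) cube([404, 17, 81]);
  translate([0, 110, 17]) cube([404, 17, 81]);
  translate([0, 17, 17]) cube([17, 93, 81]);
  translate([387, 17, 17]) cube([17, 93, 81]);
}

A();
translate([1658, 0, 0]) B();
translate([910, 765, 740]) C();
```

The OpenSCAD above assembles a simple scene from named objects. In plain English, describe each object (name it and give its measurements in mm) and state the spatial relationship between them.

A is a rectangular dining table. The top is 1658×941×50 mm with its upper surface at z = 740 mm. It stands on four 44×44 mm square legs, each inset 30 mm from the nearest pair of top edges, running from the floor to the underside of the top.

B is a four-legged stool. The seat is a 350×341×40 mm slab whose top surface is at z = 418 mm; four square legs, each 48×48 mm in cross-section, run from the floor (z = 0) to the underside of the seat, each flush with a corner of the seat. Four stretchers, 48 mm wide and 29 mm tall, connect adjacent legs with their undersides at z = 125 mm, each running between the inner faces of the legs it joins and aligned with the legs' outer faces on the other axis.

C is an open-topped rectangular box: outside dimensions 404×127×98 mm, with a uniform wall and base thickness of 17 mm. The base is a full 404×127 slab on the floor; four walls sit on top of the base. The front and back walls (the −y and +y sides) span the full width; the two side walls fit between them.

The stool is against the table's +x side, with their −y faces flush. The open box is on top of the table.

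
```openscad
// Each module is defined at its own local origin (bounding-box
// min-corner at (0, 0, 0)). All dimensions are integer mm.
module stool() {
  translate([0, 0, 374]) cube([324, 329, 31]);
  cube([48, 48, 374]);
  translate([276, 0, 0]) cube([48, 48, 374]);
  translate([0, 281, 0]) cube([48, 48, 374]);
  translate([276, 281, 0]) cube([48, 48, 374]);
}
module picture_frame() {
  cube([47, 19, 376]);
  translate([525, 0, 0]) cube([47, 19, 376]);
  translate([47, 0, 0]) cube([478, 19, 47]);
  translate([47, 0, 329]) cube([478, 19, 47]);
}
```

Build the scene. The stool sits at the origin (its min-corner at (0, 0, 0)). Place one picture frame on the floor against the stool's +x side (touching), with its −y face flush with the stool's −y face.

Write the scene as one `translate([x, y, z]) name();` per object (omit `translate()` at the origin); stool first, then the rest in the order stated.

stool();
translate([324, 0, 0]) picture_frame();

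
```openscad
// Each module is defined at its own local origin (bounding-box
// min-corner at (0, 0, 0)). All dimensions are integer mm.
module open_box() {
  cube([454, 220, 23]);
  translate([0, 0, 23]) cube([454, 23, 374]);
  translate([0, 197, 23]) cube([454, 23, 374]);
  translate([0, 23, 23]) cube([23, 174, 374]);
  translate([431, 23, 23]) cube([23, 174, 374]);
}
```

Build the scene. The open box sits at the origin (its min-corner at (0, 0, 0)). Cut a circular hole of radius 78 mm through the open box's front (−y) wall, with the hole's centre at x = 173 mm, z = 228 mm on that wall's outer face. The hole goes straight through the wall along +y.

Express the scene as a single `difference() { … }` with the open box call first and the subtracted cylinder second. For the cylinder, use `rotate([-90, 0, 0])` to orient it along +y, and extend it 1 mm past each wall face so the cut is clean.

difference() {
  open_box();
  translate([173, -1, 228]) rotate([-90, 0, 0]) cylinder(h = 25, r = 78);
}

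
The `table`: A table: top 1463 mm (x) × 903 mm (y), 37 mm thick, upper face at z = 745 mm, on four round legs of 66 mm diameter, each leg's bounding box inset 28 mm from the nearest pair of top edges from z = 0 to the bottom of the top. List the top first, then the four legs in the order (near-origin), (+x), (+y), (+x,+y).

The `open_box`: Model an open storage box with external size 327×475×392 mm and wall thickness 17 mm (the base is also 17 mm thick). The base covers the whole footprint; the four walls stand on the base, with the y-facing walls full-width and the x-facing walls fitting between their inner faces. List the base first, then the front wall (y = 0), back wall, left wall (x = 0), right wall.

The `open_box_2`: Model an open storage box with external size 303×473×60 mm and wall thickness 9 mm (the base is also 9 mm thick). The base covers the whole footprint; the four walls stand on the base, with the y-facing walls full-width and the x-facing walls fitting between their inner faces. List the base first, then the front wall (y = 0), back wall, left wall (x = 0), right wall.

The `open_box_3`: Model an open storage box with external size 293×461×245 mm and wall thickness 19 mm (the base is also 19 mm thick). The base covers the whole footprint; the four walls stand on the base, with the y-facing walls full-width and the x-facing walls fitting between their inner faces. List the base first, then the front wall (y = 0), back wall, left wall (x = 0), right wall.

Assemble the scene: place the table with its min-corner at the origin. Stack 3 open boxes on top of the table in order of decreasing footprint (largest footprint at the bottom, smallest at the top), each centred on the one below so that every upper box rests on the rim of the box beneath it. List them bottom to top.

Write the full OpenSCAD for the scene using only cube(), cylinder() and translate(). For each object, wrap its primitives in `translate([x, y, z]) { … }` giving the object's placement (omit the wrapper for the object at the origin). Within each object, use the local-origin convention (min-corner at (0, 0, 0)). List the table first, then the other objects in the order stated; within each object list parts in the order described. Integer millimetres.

translate([0, 0, 708]) cube([1463, 903, 37]);
translate([61, 61, 0]) cylinder(h = 708, r = 33);
translate([1402, 61, 0]) cylinder(h = 708, r = 33);
translate([61, 842, 0]) cylinder(h = 708, r = 33);
translate([1402, 842, 0]) cylinder(h = 708, r = 33);
translate([568, 214, 745]) {
  cube([327, 475, 17]);
  translate([0, 0, 17]) cube([327, 17, 375]);
  translate([0, 458, 17]) cube([327, 17, 375]);
  translate([0, 17, 17]) cube([17, 441, 375]);
  translate([310, 17, 17]) cube([17, 441, 375]);
}
translate([580, 215, 1137]) {
  cube([303, 473, 9]);
  translate([0, 0, 9]) cube([303, 9, 51]);
  translate([0, 464, 9]) cube([303, 9, 51]);
  translate([0, 9, 9]) cube([9, 455, 51]);
  translate([294, 9, 9]) cube([9, 455, 51]);
}
translate([585, 221, 1197]) {
  cube([293, 461, 19]);
  translate([0, 0, 19]) cube([293, 19, 226]);
  translate([0, 442, 19]) cube([293, 19, 226]);
  translate([0, 19, 19]) cube([19, 423, 226]);
  translate([274, 19, 19]) cube([19, 423, 226]);
}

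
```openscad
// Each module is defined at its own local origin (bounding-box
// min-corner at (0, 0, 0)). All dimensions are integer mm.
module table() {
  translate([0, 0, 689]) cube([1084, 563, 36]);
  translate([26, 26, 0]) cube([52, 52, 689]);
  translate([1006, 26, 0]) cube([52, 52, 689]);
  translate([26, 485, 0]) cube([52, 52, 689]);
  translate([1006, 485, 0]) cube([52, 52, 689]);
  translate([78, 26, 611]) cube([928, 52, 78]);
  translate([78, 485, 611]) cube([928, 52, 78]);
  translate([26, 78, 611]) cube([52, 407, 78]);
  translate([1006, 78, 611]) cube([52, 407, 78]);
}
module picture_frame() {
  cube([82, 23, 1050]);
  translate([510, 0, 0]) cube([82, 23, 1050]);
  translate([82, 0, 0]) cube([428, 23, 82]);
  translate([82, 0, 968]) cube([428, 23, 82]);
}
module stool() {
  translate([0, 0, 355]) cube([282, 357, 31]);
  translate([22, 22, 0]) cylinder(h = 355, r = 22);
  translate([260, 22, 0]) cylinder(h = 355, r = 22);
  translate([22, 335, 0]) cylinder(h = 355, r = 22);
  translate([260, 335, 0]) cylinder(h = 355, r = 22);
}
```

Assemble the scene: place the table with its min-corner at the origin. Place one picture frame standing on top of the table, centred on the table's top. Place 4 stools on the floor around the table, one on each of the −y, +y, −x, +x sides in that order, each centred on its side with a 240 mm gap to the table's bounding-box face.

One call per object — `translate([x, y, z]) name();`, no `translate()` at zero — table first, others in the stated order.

table();
translate([246, 270, 725]) picture_frame();
translate([401, -597, 0]) stool();
translate([401, 803, 0]) stool();
translate([-522, 103, 0]) stool();
translate([1324, 103, 0]) stool();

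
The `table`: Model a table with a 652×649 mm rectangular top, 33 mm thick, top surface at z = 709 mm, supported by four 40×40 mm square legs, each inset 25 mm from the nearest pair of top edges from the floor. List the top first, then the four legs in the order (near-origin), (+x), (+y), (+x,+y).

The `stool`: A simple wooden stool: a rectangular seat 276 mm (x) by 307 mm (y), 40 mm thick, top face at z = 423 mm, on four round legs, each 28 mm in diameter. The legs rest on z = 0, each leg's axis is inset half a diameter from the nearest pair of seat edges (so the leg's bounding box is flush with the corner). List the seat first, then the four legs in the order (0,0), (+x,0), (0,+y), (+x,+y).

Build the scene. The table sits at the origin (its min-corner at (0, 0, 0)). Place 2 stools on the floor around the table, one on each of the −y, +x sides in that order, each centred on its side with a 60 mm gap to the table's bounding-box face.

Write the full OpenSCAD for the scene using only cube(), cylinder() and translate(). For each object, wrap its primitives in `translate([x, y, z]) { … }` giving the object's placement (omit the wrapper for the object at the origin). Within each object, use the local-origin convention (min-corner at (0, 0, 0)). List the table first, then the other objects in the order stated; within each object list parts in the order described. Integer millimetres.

translate([0, 0, 676]) cube([652, 649, 33]);
translate([25, 25, 0]) cube([40, 40, 676]);
translate([587, 25, 0]) cube([40, 40, 676]);
translate([25, 584, 0]) cube([40, 40, 676]);
translate([587, 584, 0]) cube([40, 40, 676]);
translate([188, -367, 0]) {
  translate([0, 0, 383]) cube([276, 307, 40]);
  translate([14, 14, 0]) cylinder(h = 383, r = 14);
  translate([262, 14, 0]) cylinder(h = 383, r = 14);
  translate([14, 293, 0]) cylinder(h = 383, r = 14);
  translate([262, 293, 0]) cylinder(h = 383, r = 14);
}
translate([712, 171, 0]) {
  translate([0, 0, 383]) cube([276, 307, 40]);
  translate([14, 14, 0]) cylinder(h = 383, r = 14);
  translate([262, 14, 0]) cylinder(h = 383, r = 14);
  translate([14, 293, 0]) cylinder(h = 383, r = 14);
  translate([262, 293, 0]) cylinder(h = 383, r = 14);
}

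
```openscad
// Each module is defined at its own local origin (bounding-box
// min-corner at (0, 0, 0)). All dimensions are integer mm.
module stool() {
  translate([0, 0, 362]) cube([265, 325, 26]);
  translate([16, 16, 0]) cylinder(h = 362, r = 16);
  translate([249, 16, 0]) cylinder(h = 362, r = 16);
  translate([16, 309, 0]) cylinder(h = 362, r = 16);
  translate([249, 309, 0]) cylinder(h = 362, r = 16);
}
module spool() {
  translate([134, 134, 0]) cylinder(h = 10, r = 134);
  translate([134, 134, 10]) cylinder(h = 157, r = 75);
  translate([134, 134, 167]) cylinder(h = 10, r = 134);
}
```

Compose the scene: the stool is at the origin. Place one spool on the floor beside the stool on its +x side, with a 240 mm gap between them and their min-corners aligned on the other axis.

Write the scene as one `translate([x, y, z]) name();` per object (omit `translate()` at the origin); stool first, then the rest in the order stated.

stool();
translate([505, 0, 0]) spool();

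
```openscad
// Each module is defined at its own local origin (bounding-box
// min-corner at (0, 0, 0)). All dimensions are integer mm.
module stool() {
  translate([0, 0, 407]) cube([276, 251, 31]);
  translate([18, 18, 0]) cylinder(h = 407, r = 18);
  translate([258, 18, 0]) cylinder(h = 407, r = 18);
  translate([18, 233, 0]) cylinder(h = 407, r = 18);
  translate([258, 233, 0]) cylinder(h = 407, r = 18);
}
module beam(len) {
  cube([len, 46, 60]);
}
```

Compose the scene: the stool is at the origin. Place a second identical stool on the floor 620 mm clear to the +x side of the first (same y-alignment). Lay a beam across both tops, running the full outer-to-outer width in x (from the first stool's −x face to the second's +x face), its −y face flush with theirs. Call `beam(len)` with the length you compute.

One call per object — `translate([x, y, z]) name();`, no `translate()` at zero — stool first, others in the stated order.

stool();
translate([896, 0, 0]) stool();
translate([0, 0, 438]) beam(1172);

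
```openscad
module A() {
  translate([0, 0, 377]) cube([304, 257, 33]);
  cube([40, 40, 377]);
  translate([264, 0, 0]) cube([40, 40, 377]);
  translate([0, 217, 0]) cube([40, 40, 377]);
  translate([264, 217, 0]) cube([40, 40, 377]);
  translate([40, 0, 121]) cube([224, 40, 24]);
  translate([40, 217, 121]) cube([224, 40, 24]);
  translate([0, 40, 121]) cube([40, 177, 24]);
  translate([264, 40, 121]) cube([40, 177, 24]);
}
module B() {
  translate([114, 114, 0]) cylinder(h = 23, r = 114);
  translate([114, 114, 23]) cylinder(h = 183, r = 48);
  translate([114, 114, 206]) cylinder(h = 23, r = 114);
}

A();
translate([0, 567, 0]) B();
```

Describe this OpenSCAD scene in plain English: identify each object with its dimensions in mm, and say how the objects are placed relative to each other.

A is a four-legged stool. The seat is a 304×257×33 mm slab whose top surface is at z = 410 mm; four square legs, each 40×40 mm in cross-section, run from the floor (z = 0) to the underside of the seat, each flush with a corner of the seat. Four stretchers, 40 mm wide and 24 mm tall, connect adjacent legs with their undersides at z = 121 mm, each running between the inner faces of the legs it joins and aligned with the legs' outer faces on the other axis.

B is a spool: two coaxial disc flanges of radius 114 mm and thickness 23 mm, joined by a core cylinder of radius 48 mm and height 183 mm. The lower flange rests on z = 0 and the three cylinders share a vertical axis.

The spool is on the floor beside the stool on its +y side.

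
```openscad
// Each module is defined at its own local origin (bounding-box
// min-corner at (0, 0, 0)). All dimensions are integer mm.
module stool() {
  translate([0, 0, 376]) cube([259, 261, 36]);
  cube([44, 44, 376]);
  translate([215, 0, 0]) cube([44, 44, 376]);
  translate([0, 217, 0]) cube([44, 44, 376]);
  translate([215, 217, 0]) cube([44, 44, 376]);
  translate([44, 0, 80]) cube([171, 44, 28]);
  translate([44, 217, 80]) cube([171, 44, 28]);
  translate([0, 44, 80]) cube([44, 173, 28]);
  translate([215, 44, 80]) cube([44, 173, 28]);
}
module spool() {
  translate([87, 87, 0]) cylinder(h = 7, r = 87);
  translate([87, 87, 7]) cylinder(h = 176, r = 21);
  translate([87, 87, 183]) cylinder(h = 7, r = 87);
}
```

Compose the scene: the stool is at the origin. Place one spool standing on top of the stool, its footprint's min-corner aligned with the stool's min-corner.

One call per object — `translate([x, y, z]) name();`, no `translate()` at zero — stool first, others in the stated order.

stool();
translate([0, 0, 412]) spool();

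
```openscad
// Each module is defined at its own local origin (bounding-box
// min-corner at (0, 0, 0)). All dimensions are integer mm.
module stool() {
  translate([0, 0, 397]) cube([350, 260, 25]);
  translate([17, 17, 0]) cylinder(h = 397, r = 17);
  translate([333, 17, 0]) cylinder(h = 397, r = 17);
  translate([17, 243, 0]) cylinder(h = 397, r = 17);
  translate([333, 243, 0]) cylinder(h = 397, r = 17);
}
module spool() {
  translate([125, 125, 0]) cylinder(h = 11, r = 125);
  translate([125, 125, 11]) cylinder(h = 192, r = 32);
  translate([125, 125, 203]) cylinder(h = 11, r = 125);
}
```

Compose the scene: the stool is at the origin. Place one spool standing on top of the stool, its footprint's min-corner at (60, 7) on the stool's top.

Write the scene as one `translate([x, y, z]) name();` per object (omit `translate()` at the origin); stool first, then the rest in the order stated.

stool();
translate([60, 7, 422]) spool();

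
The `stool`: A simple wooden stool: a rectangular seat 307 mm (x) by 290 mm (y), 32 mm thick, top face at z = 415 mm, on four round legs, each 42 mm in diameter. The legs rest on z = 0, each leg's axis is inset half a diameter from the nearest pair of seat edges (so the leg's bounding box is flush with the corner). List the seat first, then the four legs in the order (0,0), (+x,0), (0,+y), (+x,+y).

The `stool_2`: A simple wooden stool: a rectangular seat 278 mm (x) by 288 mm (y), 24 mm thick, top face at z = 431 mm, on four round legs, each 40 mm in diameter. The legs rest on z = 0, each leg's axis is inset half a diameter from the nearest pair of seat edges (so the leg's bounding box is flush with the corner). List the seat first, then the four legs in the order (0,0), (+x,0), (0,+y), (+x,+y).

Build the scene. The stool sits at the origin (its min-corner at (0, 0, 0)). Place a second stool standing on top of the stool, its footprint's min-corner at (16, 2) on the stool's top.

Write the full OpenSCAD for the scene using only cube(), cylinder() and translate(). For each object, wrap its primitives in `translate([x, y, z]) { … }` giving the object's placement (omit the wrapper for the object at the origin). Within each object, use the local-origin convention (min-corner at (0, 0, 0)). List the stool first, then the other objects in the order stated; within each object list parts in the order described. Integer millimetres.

translate([0, 0, 383]) cube([307, 290, 32]);
translate([21, 21, 0]) cylinder(h = 383, r = 21);
translate([286, 21, 0]) cylinder(h = 383, r = 21);
translate([21, 269, 0]) cylinder(h = 383, r = 21);
translate([286, 269, 0]) cylinder(h = 383, r = 21);
translate([16, 2, 415]) {
  translate([0, 0, 407]) cube([278, 288, 24]);
  translate([20, 20, 0]) cylinder(h = 407, r = 20);
  translate([258, 20, 0]) cylinder(h = 407, r = 20);
  translate([20, 268, 0]) cylinder(h = 407, r = 20);
  translate([258, 268, 0]) cylinder(h = 407, r = 20);
}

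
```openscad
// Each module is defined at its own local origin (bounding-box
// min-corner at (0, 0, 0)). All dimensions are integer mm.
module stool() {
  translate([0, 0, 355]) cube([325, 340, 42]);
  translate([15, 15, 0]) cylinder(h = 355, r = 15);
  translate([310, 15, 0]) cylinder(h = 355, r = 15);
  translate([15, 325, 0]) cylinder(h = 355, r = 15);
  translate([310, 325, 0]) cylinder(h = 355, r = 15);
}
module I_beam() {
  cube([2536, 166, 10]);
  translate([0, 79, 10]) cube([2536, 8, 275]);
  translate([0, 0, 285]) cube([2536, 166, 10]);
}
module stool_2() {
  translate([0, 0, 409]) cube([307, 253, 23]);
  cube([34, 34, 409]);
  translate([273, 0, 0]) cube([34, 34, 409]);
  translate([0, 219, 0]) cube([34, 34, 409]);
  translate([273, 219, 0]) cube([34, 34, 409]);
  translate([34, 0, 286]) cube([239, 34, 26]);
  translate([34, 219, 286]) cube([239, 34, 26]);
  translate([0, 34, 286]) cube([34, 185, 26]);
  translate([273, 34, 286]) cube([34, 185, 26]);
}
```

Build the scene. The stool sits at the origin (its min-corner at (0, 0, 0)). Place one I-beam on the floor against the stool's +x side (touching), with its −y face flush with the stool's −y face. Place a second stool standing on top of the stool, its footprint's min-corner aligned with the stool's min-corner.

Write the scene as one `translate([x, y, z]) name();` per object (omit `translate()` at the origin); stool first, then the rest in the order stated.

stool();
translate([325, 0, 0]) I_beam();
translate([0, 0, 397]) stool_2();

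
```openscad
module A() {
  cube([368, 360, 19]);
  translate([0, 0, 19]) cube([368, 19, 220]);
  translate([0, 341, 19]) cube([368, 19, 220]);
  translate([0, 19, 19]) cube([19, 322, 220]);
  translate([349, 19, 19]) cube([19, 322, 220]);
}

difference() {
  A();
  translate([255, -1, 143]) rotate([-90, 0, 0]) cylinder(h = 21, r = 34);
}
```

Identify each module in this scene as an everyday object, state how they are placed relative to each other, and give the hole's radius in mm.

The subtracted cylinder has r = 34 mm.

A is an open box. The open box has a circular hole through its front wall. The hole's radius is 34 mm.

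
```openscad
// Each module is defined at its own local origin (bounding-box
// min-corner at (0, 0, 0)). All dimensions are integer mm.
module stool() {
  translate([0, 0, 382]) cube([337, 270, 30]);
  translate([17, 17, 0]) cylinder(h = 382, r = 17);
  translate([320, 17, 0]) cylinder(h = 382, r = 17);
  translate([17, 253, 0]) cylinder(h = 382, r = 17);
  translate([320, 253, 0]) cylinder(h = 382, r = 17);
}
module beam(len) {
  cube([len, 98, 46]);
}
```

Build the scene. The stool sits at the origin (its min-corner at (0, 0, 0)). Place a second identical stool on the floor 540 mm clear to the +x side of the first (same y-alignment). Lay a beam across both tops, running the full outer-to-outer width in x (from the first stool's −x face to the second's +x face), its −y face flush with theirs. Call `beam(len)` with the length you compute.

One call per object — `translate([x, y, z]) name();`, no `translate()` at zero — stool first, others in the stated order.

stool();
translate([877, 0, 0]) stool();
translate([0, 0, 412]) beam(1214);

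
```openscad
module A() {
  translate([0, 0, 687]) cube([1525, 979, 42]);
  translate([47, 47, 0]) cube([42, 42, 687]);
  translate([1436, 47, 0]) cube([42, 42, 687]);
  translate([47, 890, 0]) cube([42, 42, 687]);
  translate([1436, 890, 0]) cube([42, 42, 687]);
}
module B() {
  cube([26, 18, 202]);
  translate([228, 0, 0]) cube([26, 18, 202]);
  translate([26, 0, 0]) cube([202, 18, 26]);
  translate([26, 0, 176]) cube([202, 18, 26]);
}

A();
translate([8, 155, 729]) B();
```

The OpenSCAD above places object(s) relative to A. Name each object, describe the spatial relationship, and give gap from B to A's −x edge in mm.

The picture frame's min-x is at 8; the table's min-x is 0; gap = 8 mm.

A is a table. B is a picture frame. The picture frame is on top of the table. The gap from the picture frame to the table's −x edge is 8 mm.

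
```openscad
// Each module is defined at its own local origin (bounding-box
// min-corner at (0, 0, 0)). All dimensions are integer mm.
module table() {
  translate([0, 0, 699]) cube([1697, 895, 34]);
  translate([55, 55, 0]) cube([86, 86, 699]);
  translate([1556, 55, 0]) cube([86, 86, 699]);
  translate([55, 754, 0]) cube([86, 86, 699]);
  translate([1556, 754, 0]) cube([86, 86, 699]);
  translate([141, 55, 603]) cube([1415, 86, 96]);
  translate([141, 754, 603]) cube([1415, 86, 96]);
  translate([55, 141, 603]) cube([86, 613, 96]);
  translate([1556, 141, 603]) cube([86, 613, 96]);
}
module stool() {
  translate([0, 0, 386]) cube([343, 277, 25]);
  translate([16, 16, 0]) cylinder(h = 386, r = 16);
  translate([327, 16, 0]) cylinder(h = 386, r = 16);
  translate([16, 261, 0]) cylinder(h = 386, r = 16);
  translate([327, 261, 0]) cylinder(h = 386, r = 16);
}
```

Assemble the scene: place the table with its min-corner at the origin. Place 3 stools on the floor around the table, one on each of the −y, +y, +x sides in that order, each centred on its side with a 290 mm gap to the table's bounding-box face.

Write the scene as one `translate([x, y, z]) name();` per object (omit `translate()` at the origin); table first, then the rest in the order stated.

table();
translate([677, -567, 0]) stool();
translate([677, 1185, 0]) stool();
translate([1987, 309, 0]) stool();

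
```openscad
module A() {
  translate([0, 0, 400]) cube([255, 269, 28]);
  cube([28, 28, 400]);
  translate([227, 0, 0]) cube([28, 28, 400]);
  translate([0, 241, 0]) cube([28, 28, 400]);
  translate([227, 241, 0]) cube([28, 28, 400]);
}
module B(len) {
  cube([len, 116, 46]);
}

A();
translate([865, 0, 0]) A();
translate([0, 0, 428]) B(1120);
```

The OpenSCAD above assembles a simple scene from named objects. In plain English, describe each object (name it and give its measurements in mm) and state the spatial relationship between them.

A is a four-legged stool. The seat is a 255×269×28 mm slab whose top surface is at z = 428 mm; four square legs, each 28×28 mm in cross-section, run from the floor (z = 0) to the underside of the seat, each flush with a corner of the seat.

B is a rectangular beam 1120 mm long (x), 116 mm deep (y), 46 mm thick (z).

The beam spans the tops of two stools placed 610 mm apart, resting at z = 428 mm.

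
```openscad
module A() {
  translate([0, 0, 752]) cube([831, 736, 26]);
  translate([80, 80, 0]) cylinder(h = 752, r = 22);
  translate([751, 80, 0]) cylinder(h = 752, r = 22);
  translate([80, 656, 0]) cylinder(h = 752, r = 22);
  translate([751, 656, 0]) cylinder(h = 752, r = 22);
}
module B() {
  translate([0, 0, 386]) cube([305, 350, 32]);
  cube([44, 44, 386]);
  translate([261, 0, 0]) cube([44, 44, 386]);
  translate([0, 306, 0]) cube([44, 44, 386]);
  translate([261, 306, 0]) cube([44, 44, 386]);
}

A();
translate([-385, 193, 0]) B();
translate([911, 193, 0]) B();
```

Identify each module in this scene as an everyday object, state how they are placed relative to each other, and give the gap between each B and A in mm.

Each stool's nearest face is 80 mm from the table's bounding box.

A is a table. B is a stool. Two stools sit around the table at the −x, +x sides. The gap between each stool and the table is 80 mm.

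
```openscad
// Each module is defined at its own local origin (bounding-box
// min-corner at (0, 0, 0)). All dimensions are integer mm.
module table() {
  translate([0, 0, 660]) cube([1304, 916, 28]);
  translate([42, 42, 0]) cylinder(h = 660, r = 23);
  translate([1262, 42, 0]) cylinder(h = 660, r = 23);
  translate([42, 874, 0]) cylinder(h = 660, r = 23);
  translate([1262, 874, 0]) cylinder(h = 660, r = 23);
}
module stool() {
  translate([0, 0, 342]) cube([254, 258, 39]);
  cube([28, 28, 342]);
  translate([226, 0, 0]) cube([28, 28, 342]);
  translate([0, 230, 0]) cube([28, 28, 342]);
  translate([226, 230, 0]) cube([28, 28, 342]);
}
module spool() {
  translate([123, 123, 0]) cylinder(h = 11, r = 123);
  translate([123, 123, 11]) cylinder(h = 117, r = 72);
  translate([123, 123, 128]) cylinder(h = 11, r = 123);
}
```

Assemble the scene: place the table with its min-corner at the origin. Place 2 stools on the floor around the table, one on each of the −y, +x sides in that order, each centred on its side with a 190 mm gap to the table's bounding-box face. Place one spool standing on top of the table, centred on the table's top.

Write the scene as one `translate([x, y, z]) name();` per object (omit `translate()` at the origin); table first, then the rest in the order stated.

table();
translate([525, -448, 0]) stool();
translate([1494, 329, 0]) stool();
translate([529, 335, 688]) spool();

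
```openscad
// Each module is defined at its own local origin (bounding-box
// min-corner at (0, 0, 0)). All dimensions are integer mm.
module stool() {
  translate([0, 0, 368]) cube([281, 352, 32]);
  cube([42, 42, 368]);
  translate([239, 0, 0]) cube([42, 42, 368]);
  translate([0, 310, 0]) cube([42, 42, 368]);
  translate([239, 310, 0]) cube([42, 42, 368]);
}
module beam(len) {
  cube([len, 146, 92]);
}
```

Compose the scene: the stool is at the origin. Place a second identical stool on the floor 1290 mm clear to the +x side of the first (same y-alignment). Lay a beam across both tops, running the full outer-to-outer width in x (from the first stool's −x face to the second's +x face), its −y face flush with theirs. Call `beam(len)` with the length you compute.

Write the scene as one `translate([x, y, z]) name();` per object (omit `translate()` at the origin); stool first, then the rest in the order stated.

stool();
translate([1571, 0, 0]) stool();
translate([0, 0, 400]) beam(1852);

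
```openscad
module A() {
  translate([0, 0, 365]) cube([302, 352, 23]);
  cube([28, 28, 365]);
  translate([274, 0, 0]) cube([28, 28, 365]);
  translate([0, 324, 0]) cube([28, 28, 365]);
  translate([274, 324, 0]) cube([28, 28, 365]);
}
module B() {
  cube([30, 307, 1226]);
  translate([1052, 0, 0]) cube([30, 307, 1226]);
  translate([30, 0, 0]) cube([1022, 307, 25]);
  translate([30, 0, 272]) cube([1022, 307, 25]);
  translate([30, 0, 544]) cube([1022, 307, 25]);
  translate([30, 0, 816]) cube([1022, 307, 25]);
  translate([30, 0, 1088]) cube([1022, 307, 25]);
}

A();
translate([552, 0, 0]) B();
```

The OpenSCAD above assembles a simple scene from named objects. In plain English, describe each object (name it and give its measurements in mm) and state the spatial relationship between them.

A is a four-legged stool. The seat is a 302×352×23 mm slab whose top surface is at z = 388 mm; four square legs, each 28×28 mm in cross-section, run from the floor (z = 0) to the underside of the seat, each flush with a corner of the seat.

B is a bookshelf 1082 mm wide overall, 307 mm deep and 1226 mm tall. The two sides are 30 mm thick vertical panels. 5 horizontal shelves of 25 mm thickness span between the inner faces of the sides; the lowest shelf sits on the floor and shelves are stacked with a clear vertical gap of 247 mm between each pair.

The bookshelf is on the floor beside the stool on its +x side.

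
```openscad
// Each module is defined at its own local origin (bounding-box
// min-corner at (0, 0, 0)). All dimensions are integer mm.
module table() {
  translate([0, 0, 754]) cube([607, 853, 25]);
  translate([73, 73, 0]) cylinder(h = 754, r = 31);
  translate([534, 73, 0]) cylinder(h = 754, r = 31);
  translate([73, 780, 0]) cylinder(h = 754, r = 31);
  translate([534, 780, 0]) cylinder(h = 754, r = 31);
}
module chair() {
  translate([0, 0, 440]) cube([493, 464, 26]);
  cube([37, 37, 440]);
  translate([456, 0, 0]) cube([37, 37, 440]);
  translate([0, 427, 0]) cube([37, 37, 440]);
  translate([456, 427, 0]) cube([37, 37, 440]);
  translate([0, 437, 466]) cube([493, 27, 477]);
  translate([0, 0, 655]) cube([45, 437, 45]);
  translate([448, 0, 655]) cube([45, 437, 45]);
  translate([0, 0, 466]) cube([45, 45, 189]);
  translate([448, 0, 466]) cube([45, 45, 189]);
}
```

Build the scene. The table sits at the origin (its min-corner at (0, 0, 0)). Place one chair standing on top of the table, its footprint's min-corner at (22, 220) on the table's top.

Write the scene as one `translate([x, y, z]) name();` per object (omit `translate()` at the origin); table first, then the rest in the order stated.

table();
translate([22, 220, 779]) chair();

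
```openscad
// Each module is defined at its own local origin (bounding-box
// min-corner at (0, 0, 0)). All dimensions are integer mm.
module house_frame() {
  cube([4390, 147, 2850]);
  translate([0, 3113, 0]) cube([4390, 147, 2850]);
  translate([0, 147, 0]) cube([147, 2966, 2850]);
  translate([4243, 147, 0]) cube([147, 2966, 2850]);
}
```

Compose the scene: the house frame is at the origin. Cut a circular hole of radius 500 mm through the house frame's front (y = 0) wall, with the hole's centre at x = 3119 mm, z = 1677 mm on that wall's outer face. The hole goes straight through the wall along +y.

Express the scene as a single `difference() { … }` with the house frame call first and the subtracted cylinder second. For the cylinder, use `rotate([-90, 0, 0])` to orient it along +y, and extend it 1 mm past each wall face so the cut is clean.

difference() {
  house_frame();
  translate([3119, -1, 1677]) rotate([-90, 0, 0]) cylinder(h = 149, r = 500);
}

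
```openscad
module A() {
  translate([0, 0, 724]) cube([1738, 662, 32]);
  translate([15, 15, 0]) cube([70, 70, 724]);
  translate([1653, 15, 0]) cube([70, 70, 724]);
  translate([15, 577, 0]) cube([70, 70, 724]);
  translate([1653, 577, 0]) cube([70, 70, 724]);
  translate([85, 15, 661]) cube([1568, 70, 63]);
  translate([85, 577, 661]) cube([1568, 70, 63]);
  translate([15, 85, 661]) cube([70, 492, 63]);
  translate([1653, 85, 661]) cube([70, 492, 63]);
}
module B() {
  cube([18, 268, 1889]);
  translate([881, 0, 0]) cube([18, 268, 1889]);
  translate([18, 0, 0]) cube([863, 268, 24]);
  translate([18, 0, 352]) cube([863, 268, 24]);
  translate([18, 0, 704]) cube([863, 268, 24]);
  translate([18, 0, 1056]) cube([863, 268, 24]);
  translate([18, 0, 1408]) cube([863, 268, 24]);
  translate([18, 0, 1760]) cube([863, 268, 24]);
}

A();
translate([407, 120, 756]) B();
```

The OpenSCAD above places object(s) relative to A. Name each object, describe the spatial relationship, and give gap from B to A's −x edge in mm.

The bookshelf's min-x is at 407; the table's min-x is 0; gap = 407 mm.

A is a table. B is a bookshelf. The bookshelf is on top of the table. The gap from the bookshelf to the table's −x edge is 407 mm.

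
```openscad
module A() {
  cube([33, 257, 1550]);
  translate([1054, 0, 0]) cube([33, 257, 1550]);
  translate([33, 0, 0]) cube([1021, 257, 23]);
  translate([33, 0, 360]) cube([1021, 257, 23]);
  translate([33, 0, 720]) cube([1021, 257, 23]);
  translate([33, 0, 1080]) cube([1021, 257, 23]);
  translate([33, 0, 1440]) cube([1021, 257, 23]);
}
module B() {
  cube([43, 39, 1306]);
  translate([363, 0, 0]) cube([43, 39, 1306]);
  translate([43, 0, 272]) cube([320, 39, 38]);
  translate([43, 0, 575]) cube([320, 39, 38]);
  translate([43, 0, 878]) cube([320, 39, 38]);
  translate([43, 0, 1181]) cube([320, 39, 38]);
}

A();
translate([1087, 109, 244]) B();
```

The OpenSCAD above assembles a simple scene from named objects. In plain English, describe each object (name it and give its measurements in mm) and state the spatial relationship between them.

A is an open bookshelf. Two side panels, each 33 mm thick, 257 mm deep and 1550 mm tall, stand 1087 mm apart (outside-to-outside). Between them sit 5 shelves, each 23 mm thick and 257 mm deep, spanning the full gap between the sides. The bottom shelf rests on the floor (its underside at z = 0) and the clear gap between one shelf's top and the next shelf's underside is 337 mm.

B is a wooden ladder with two side rails of 43×39 mm section and 1306 mm height, set 406 mm apart overall. Between them run 4 rectangular rungs (39 mm deep, 38 mm thick), front faces flush with the rails' −y face. The bottom of the first rung is 272 mm above the floor and each subsequent rung is 303 mm higher than the one below.

The ladder is beside the bookshelf with their tops flush at z = 1550.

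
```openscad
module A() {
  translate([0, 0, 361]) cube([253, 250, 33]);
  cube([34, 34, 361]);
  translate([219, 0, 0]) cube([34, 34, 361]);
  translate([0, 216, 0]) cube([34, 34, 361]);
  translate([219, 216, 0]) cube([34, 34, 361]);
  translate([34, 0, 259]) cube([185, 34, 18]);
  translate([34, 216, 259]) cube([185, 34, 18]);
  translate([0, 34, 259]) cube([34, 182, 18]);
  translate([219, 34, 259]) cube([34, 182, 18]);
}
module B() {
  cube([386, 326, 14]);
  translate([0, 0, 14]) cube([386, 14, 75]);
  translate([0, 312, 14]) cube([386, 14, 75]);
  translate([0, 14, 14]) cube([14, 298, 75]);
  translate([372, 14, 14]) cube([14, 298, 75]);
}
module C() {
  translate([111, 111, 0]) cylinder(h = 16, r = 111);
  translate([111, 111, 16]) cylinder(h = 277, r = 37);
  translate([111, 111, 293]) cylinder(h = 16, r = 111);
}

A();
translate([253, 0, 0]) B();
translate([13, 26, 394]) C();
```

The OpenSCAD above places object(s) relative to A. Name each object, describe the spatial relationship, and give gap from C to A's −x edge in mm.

A is a stool. B is an open box. C is a spool. The open box is against the stool's +x side, with their −y faces flush. The spool is on top of the stool. The gap from the spool to the stool's −x edge is 13 mm.

The spool's min-x is at 13; the stool's min-x is 0; gap = 13 mm.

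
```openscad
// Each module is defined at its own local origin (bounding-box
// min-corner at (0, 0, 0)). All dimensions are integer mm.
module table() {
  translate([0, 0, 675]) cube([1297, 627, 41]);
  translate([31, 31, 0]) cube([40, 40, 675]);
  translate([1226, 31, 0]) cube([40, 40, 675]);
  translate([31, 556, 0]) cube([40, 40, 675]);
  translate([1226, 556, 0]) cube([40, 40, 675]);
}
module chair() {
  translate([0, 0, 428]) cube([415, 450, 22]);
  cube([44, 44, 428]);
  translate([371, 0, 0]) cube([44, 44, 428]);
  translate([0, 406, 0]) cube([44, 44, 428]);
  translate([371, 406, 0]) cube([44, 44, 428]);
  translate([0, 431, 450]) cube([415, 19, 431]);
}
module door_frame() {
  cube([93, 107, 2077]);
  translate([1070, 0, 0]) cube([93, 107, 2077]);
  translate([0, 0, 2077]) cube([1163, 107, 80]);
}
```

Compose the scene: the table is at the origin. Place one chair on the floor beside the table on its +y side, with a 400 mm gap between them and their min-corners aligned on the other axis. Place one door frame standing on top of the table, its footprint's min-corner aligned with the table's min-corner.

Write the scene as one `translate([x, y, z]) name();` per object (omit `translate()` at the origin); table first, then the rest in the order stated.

table();
translate([0, 1027, 0]) chair();
translate([0, 0, 716]) door_frame();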